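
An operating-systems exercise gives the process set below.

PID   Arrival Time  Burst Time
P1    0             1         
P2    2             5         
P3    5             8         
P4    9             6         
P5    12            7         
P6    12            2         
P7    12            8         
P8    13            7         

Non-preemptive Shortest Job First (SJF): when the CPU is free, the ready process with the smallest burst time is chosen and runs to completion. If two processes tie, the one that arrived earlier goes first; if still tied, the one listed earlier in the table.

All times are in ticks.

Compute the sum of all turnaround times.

Gantt: | P1 0-1 | idle 1-2 | P2 2-7 | P3 7-15 | P6 15-17 | P4 17-23 | P5 23-30 | P8 30-37 | P7 37-45 |
Completion: P1=1  P2=7  P3=15  P4=23  P5=30  P6=17  P7=45  P8=37
Turnaround (C−A): P1=1  P2=5  P3=10  P4=14  P5=18  P6=5  P7=33  P8=24
Turnaround = completion − arrival: P1=1, P2=5, P3=10, P4=14, P5=18, P6=5, P7=33, P8=24
Total turnaround = 1 + 5 + 10 + 14 + 18 + 5 + 33 + 24 = 110

110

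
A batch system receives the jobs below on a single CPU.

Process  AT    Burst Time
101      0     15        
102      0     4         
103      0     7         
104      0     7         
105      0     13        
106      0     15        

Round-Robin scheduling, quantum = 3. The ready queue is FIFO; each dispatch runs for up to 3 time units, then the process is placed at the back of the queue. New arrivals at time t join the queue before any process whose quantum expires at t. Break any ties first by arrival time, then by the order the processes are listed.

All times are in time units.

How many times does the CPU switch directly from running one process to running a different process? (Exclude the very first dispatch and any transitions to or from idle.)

22

Schedule: | 101 0-3 | 102 3-6 | 103 6-9 | 104 9-12 | 105 12-15 | 106 15-18 | 101 18-21 | 102 21-22 | 103 22-25 | 104 25-28 | 105 28-31 | 106 31-34 | 101 34-37 | 103 37-38 | 104 38-39 | 105 39-42 | 106 42-45 | 101 45-48 | 105 48-51 | 106 51-54 | 101 54-57 | 105 57-58 | 106 58-61 |
Completion: 101=57  102=22  103=38  104=39  105=58  106=61
Turnaround (C−A): 101=57  102=22  103=38  104=39  105=58  106=61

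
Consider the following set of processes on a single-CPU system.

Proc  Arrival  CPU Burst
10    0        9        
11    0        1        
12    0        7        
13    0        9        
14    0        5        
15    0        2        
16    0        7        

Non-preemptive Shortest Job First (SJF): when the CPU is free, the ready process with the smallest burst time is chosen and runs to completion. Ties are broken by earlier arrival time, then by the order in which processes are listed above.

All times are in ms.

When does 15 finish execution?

Gantt: | 11 0-1 | 15 1-3 | 14 3-8 | 12 8-15 | 16 15-22 | 10 22-31 | 13 31-40 |
Completion: 10=31  11=1  12=15  13=40  14=8  15=3  16=22
Turnaround (C−A): 10=31  11=1  12=15  13=40  14=8  15=3  16=22

3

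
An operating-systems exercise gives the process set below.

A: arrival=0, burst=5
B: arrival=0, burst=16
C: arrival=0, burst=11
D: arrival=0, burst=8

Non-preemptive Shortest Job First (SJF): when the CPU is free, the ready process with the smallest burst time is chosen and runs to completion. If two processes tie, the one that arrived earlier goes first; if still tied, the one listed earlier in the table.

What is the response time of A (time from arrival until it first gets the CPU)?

0

Gantt: | A 0-5 | D 5-13 | C 13-24 | B 24-40 |
Completion: A=5  B=40  C=24  D=13
Response(A) = first start − arrival = 0 − 0 = 0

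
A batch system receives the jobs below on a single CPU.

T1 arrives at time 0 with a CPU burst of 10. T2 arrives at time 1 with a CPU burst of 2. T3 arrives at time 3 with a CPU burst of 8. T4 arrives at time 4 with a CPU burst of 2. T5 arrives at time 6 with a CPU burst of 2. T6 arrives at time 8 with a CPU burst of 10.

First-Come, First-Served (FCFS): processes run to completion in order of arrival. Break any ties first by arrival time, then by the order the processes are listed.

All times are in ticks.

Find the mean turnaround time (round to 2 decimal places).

Schedule: | T1 0-10 | T2 10-12 | T3 12-20 | T4 20-22 | T5 22-24 | T6 24-34 |
Completion: T1=10  T2=12  T3=20  T4=22  T5=24  T6=34
Turnaround times: T1=10, T2=11, T3=17, T4=18, T5=18, T6=26
Average turnaround = (10+11+17+18+18+26) / 6 = 100/6 = 16.67

16.67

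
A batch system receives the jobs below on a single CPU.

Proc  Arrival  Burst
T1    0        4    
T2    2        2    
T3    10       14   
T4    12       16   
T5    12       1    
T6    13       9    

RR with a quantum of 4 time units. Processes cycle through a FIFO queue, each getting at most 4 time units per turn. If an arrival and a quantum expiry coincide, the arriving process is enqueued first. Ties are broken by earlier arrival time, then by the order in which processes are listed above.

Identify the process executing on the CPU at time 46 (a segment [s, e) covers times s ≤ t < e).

T4

Gantt: | T1 0-4 | T2 4-6 | idle 6-10 | T3 10-14 | T4 14-18 | T5 18-19 | T6 19-23 | T3 23-27 | T4 27-31 | T6 31-35 | T3 35-39 | T4 39-43 | T6 43-44 | T3 44-46 | T4 46-50 |
Completion: T1=4  T2=6  T3=46  T4=50  T5=19  T6=44
Turnaround (C−A): T1=4  T2=4  T3=36  T4=38  T5=7  T6=31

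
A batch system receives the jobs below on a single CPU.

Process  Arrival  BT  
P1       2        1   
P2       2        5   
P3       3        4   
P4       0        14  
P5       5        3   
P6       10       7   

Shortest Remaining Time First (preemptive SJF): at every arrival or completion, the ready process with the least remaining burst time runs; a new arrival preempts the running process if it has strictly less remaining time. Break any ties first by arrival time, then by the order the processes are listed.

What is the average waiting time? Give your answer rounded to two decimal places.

5.83

Schedule: | P4 0-2 | P1 2-3 | P3 3-7 | P5 7-10 | P2 10-15 | P6 15-22 | P4 22-34 |
Completion: P1=3  P2=15  P3=7  P4=34  P5=10  P6=22
Waiting times: P1=0, P2=8, P3=0, P4=20, P5=2, P6=5
Average waiting = (0+8+0+20+2+5) / 6 = 35/6 = 5.83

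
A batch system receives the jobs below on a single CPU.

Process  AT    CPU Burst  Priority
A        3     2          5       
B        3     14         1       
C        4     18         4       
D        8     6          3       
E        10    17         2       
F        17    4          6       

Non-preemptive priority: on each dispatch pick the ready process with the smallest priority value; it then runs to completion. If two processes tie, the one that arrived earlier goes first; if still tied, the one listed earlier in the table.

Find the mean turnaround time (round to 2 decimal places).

Schedule: | idle 0-3 | B 3-17 | E 17-34 | D 34-40 | C 40-58 | A 58-60 | F 60-64 |
Completion: A=60  B=17  C=58  D=40  E=34  F=64
Turnaround (C−A): A=57  B=14  C=54  D=32  E=24  F=47
Turnaround times: A=57, B=14, C=54, D=32, E=24, F=47
Average turnaround = (57+14+54+32+24+47) / 6 = 228/6 = 38.00

38.00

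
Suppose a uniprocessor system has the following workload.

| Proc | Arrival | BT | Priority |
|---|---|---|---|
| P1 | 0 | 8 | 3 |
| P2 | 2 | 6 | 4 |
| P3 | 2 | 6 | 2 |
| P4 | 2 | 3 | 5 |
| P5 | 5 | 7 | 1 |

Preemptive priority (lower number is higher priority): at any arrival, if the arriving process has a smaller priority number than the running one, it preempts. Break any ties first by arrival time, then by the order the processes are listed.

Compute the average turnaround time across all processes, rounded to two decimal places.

Gantt: | P1 0-2 | P3 2-5 | P5 5-12 | P3 12-15 | P1 15-21 | P2 21-27 | P4 27-30 |
Completion: P1=21  P2=27  P3=15  P4=30  P5=12
Turnaround times: P1=21, P2=25, P3=13, P4=28, P5=7
Average turnaround = (21+25+13+28+7) / 5 = 94/5 = 18.80

18.80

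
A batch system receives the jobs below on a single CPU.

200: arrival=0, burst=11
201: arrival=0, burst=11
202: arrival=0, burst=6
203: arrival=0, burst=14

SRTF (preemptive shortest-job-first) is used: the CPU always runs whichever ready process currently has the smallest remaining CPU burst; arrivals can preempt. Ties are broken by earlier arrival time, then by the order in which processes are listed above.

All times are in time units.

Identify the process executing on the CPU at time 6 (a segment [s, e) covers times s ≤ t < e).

200

Schedule: | 202 0-6 | 200 6-17 | 201 17-28 | 203 28-42 |
Completion: 200=17  201=28  202=6  203=42
Turnaround (C−A): 200=17  201=28  202=6  203=42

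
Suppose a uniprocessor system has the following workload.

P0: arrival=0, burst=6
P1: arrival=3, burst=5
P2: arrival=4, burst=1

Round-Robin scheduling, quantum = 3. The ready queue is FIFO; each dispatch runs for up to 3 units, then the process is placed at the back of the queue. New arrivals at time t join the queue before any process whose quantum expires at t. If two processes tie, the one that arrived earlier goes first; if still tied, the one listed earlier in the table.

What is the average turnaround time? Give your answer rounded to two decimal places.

Schedule: | P0 0-3 | P1 3-6 | P0 6-9 | P2 9-10 | P1 10-12 |
Completion: P0=9  P1=12  P2=10
Turnaround (C−A): P0=9  P1=9  P2=6
Turnaround times: P0=9, P1=9, P2=6
Average turnaround = (9+9+6) / 3 = 24/3 = 8.00

8.00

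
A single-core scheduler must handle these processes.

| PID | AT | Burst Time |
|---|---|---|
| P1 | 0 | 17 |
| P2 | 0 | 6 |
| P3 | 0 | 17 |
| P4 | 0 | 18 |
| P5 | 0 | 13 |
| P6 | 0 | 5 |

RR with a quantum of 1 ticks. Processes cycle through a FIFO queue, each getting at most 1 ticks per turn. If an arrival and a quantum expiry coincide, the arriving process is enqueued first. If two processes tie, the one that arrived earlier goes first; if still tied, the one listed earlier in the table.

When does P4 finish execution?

Timeline: | P1 0-1 | P2 1-2 | P3 2-3 | P4 3-4 | P5 4-5 | P6 5-6 | P1 6-7 | P2 7-8 | P3 8-9 | P4 9-10 | P5 10-11 | P6 11-12 | P1 12-13 | P2 13-14 | P3 14-15 | P4 15-16 | P5 16-17 | P6 17-18 | P1 18-19 | P2 19-20 | P3 20-21 | P4 21-22 | P5 22-23 | P6 23-24 | P1 24-25 | P2 25-26 | P3 26-27 | P4 27-28 | P5 28-29 | P6 29-30 | P1 30-31 | P2 31-32 | P3 32-33 | P4 33-34 | P5 34-35 | P1 35-36 | P3 36-37 | P4 37-38 | P5 38-39 | P1 39-40 | P3 40-41 | P4 41-42 | P5 42-43 | P1 43-44 | P3 44-45 | P4 45-46 | P5 46-47 | P1 47-48 | P3 48-49 | P4 49-50 | P5 50-51 | P1 51-52 | P3 52-53 | P4 53-54 | P5 54-55 | P1 55-56 | P3 56-57 | P4 57-58 | P5 58-59 | P1 59-60 | P3 60-61 | P4 61-62 | P5 62-63 | P1 63-64 | P3 64-65 | P4 65-66 | P1 66-67 | P3 67-68 | P4 68-69 | P1 69-70 | P3 70-71 | P4 71-72 | P1 72-73 | P3 73-74 | P4 74-76 |
Completion: P1=73  P2=32  P3=74  P4=76  P5=63  P6=30
Turnaround (C−A): P1=73  P2=32  P3=74  P4=76  P5=63  P6=30

76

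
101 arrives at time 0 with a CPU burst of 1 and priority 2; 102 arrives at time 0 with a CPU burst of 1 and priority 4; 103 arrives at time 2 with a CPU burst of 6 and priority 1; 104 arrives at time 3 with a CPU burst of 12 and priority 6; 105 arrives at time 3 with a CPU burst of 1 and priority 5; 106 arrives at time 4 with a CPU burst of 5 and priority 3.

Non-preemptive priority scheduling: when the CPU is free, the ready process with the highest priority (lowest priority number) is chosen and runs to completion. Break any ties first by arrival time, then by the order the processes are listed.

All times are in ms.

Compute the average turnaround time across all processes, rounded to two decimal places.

8.67

Schedule: | 101 0-1 | 102 1-2 | 103 2-8 | 106 8-13 | 105 13-14 | 104 14-26 |
Completion: 101=1  102=2  103=8  104=26  105=14  106=13
Turnaround (C−A): 101=1  102=2  103=6  104=23  105=11  106=9
Turnaround times: 101=1, 102=2, 103=6, 104=23, 105=11, 106=9
Average turnaround = (1+2+6+23+11+9) / 6 = 52/6 = 8.67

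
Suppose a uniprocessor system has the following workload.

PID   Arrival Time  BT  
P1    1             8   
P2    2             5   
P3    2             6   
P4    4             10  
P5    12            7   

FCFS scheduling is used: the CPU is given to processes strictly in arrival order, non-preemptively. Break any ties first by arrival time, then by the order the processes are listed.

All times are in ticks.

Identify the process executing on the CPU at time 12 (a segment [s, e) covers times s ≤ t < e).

Schedule: | idle 0-1 | P1 1-9 | P2 9-14 | P3 14-20 | P4 20-30 | P5 30-37 |
Completion: P1=9  P2=14  P3=20  P4=30  P5=37
Turnaround (C−A): P1=8  P2=12  P3=18  P4=26  P5=25

P2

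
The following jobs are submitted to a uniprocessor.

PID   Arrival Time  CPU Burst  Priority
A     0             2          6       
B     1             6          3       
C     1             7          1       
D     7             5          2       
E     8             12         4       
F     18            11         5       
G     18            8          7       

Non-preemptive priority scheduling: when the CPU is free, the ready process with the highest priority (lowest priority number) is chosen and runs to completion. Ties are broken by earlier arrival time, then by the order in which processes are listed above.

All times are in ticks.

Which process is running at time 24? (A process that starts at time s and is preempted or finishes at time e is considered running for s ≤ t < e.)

E

Schedule: | A 0-2 | C 2-9 | D 9-14 | B 14-20 | E 20-32 | F 32-43 | G 43-51 |
Completion: A=2  B=20  C=9  D=14  E=32  F=43  G=51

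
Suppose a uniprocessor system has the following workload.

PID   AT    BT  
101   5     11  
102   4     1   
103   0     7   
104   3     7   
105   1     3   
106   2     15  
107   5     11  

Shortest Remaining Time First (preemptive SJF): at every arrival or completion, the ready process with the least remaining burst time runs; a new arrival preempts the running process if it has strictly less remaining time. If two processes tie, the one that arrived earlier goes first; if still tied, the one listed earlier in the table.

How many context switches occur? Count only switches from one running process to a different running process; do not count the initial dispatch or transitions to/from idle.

Timeline: | 103 0-1 | 105 1-4 | 102 4-5 | 103 5-11 | 104 11-18 | 101 18-29 | 107 29-40 | 106 40-55 |
Completion: 101=29  102=5  103=11  104=18  105=4  106=55  107=40
Turnaround (C−A): 101=24  102=1  103=11  104=15  105=3  106=53  107=35

7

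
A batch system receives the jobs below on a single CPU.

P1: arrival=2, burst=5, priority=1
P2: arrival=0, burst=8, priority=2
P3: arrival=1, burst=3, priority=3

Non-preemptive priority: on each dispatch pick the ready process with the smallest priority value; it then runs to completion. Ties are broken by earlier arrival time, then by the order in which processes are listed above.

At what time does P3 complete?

16

Timeline: | P2 0-8 | P1 8-13 | P3 13-16 |
Completion: P1=13  P2=8  P3=16
Turnaround (C−A): P1=11  P2=8  P3=15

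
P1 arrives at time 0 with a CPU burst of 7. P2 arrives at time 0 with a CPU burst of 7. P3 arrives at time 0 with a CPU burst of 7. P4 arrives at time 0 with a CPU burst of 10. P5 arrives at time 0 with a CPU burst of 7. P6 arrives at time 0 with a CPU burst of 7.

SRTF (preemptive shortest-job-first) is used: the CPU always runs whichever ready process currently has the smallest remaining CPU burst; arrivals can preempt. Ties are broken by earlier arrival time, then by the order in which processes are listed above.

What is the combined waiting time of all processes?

Schedule: | P1 0-7 | P2 7-14 | P3 14-21 | P5 21-28 | P6 28-35 | P4 35-45 |
Completion: P1=7  P2=14  P3=21  P4=45  P5=28  P6=35
Waiting = turnaround − burst: P1=0, P2=7, P3=14, P4=35, P5=21, P6=28
Total waiting = 0 + 7 + 14 + 35 + 21 + 28 = 105

105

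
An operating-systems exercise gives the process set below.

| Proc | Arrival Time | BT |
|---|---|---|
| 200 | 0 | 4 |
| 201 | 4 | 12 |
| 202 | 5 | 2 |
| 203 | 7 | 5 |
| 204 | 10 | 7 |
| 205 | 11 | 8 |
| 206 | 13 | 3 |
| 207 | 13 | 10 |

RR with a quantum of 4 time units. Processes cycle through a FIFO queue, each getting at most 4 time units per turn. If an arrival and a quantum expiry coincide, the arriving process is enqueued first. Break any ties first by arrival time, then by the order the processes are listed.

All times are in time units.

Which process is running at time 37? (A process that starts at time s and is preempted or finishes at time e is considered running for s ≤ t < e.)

Schedule: | 200 0-4 | 201 4-8 | 202 8-10 | 203 10-14 | 201 14-18 | 204 18-22 | 205 22-26 | 206 26-29 | 207 29-33 | 203 33-34 | 201 34-38 | 204 38-41 | 205 41-45 | 207 45-51 |
Completion: 200=4  201=38  202=10  203=34  204=41  205=45  206=29  207=51
Turnaround (C−A): 200=4  201=34  202=5  203=27  204=31  205=34  206=16  207=38

201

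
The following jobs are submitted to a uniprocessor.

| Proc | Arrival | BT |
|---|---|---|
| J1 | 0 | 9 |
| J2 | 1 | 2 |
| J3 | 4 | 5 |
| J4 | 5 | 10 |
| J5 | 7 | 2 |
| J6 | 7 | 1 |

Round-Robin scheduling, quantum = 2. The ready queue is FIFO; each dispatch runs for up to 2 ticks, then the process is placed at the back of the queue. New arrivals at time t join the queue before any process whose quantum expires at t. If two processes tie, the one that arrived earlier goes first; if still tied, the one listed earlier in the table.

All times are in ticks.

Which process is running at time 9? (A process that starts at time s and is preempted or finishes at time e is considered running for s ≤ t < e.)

J4

Gantt: | J1 0-2 | J2 2-4 | J1 4-6 | J3 6-8 | J4 8-10 | J1 10-12 | J5 12-14 | J6 14-15 | J3 15-17 | J4 17-19 | J1 19-21 | J3 21-22 | J4 22-24 | J1 24-25 | J4 25-29 |
Completion: J1=25  J2=4  J3=22  J4=29  J5=14  J6=15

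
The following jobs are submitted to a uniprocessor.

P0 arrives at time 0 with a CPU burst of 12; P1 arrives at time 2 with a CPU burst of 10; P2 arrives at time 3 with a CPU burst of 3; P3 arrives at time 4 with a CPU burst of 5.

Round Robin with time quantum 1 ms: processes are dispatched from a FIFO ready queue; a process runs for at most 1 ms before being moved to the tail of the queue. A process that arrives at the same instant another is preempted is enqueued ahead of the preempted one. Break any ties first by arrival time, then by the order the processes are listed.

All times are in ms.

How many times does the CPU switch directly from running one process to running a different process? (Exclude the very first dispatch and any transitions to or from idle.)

28

Timeline: | P0 0-2 | P1 2-3 | P0 3-4 | P2 4-5 | P1 5-6 | P3 6-7 | P0 7-8 | P2 8-9 | P1 9-10 | P3 10-11 | P0 11-12 | P2 12-13 | P1 13-14 | P3 14-15 | P0 15-16 | P1 16-17 | P3 17-18 | P0 18-19 | P1 19-20 | P3 20-21 | P0 21-22 | P1 22-23 | P0 23-24 | P1 24-25 | P0 25-26 | P1 26-27 | P0 27-28 | P1 28-29 | P0 29-30 |
Completion: P0=30  P1=29  P2=13  P3=21
Turnaround (C−A): P0=30  P1=27  P2=10  P3=17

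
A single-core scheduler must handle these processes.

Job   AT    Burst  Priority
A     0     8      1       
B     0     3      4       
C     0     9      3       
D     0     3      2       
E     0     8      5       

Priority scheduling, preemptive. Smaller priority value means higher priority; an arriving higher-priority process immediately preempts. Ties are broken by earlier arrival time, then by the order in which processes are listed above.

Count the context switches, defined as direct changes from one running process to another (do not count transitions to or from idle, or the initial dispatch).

4

Gantt: | A 0-8 | D 8-11 | C 11-20 | B 20-23 | E 23-31 |
Completion: A=8  B=23  C=20  D=11  E=31
Turnaround (C−A): A=8  B=23  C=20  D=11  E=31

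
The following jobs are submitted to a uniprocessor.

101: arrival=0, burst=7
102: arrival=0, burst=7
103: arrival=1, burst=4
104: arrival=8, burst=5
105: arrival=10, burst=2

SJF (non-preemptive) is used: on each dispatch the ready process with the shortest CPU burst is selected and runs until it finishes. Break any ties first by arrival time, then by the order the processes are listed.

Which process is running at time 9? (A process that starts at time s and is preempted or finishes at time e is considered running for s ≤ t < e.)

103

Schedule: | 101 0-7 | 103 7-11 | 105 11-13 | 104 13-18 | 102 18-25 |
Completion: 101=7  102=25  103=11  104=18  105=13
Turnaround (C−A): 101=7  102=25  103=10  104=10  105=3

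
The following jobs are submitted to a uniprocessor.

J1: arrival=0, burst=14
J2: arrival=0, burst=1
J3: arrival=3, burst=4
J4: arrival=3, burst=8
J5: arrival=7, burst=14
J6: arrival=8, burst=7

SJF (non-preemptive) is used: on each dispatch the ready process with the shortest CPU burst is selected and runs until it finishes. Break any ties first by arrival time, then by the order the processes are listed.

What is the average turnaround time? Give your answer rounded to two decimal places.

20.33

Timeline: | J2 0-1 | J1 1-15 | J3 15-19 | J6 19-26 | J4 26-34 | J5 34-48 |
Completion: J1=15  J2=1  J3=19  J4=34  J5=48  J6=26
Turnaround times: J1=15, J2=1, J3=16, J4=31, J5=41, J6=18
Average turnaround = (15+1+16+31+41+18) / 6 = 122/6 = 20.33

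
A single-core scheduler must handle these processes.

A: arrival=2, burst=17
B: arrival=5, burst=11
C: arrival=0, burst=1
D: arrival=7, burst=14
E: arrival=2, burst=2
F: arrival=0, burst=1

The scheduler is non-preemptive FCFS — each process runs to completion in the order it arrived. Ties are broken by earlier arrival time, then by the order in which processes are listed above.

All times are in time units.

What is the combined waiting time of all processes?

Gantt: | C 0-1 | F 1-2 | A 2-19 | E 19-21 | B 21-32 | D 32-46 |
Completion: A=19  B=32  C=1  D=46  E=21  F=2
Waiting = turnaround − burst: A=0, B=16, C=0, D=25, E=17, F=1
Total waiting = 0 + 16 + 0 + 25 + 17 + 1 = 59

59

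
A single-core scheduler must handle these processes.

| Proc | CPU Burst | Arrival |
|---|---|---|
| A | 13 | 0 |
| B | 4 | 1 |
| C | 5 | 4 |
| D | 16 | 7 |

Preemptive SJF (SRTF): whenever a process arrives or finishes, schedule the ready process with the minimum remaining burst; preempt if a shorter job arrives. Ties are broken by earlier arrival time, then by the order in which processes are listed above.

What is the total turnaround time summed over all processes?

63

Timeline: | A 0-1 | B 1-5 | C 5-10 | A 10-22 | D 22-38 |
Completion: A=22  B=5  C=10  D=38
Turnaround (C−A): A=22  B=4  C=6  D=31
Turnaround = completion − arrival: A=22, B=4, C=6, D=31
Total turnaround = 22 + 4 + 6 + 31 = 63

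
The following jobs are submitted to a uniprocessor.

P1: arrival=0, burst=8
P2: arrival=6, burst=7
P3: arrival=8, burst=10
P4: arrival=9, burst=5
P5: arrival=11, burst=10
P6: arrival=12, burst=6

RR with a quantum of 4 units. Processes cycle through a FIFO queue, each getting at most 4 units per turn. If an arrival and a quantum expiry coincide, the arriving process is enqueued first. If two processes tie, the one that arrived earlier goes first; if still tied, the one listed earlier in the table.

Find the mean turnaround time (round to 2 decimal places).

Schedule: | P1 0-8 | P2 8-12 | P3 12-16 | P4 16-20 | P5 20-24 | P6 24-28 | P2 28-31 | P3 31-35 | P4 35-36 | P5 36-40 | P6 40-42 | P3 42-44 | P5 44-46 |
Completion: P1=8  P2=31  P3=44  P4=36  P5=46  P6=42
Turnaround (C−A): P1=8  P2=25  P3=36  P4=27  P5=35  P6=30
Turnaround times: P1=8, P2=25, P3=36, P4=27, P5=35, P6=30
Average turnaround = (8+25+36+27+35+30) / 6 = 161/6 = 26.83

26.83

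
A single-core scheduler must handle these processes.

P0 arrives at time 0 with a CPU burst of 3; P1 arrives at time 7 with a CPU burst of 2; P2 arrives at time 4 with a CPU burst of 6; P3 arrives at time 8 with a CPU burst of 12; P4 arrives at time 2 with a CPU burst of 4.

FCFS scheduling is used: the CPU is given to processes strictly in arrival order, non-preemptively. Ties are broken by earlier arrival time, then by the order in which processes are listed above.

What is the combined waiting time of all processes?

17

Gantt: | P0 0-3 | P4 3-7 | P2 7-13 | P1 13-15 | P3 15-27 |
Completion: P0=3  P1=15  P2=13  P3=27  P4=7
Waiting = turnaround − burst: P0=0, P1=6, P2=3, P3=7, P4=1
Total waiting = 0 + 6 + 3 + 7 + 1 = 17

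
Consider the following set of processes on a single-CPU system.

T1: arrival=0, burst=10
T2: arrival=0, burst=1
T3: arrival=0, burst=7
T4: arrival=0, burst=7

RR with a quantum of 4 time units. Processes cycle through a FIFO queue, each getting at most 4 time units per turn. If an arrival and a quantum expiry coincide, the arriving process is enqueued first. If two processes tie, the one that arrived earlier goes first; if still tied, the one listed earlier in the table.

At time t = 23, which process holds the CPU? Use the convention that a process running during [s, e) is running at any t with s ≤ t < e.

T1

Schedule: | T1 0-4 | T2 4-5 | T3 5-9 | T4 9-13 | T1 13-17 | T3 17-20 | T4 20-23 | T1 23-25 |
Completion: T1=25  T2=5  T3=20  T4=23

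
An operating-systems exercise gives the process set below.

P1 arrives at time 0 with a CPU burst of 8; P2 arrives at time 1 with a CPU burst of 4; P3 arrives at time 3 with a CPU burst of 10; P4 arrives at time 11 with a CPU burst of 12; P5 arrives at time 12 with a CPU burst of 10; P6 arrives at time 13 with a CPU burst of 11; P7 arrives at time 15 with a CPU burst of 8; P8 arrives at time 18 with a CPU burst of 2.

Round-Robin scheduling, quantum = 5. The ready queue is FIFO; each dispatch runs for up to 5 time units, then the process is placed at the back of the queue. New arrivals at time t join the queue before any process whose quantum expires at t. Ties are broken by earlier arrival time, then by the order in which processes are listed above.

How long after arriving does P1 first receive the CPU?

Timeline: | P1 0-5 | P2 5-9 | P3 9-14 | P1 14-17 | P4 17-22 | P5 22-27 | P6 27-32 | P3 32-37 | P7 37-42 | P8 42-44 | P4 44-49 | P5 49-54 | P6 54-59 | P7 59-62 | P4 62-64 | P6 64-65 |
Completion: P1=17  P2=9  P3=37  P4=64  P5=54  P6=65  P7=62  P8=44
Turnaround (C−A): P1=17  P2=8  P3=34  P4=53  P5=42  P6=52  P7=47  P8=26
Response(P1) = first start − arrival = 0 − 0 = 0

0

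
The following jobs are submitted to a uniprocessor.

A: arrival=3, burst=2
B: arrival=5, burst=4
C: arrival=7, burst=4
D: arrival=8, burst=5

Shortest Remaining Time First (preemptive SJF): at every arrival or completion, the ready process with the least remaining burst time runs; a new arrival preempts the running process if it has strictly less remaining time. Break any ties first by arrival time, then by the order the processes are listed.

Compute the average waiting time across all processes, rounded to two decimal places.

1.75

Timeline: | idle 0-3 | A 3-5 | B 5-9 | C 9-13 | D 13-18 |
Completion: A=5  B=9  C=13  D=18
Turnaround (C−A): A=2  B=4  C=6  D=10
Waiting times: A=0, B=0, C=2, D=5
Average waiting = (0+0+2+5) / 4 = 7/4 = 1.75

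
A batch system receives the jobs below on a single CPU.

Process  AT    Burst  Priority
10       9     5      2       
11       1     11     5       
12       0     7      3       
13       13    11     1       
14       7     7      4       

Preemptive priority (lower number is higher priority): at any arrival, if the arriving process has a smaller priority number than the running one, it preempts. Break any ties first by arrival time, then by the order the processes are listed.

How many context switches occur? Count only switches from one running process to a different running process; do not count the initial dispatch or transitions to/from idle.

6

Schedule: | 12 0-7 | 14 7-9 | 10 9-13 | 13 13-24 | 10 24-25 | 14 25-30 | 11 30-41 |
Completion: 10=25  11=41  12=7  13=24  14=30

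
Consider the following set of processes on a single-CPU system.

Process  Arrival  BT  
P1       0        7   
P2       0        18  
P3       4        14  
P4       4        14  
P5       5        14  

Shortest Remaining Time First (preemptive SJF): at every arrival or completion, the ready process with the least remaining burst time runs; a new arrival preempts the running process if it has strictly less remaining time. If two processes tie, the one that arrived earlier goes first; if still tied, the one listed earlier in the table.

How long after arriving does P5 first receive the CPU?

Timeline: | P1 0-7 | P3 7-21 | P4 21-35 | P5 35-49 | P2 49-67 |
Completion: P1=7  P2=67  P3=21  P4=35  P5=49
Turnaround (C−A): P1=7  P2=67  P3=17  P4=31  P5=44
Response(P5) = first start − arrival = 35 − 5 = 30

30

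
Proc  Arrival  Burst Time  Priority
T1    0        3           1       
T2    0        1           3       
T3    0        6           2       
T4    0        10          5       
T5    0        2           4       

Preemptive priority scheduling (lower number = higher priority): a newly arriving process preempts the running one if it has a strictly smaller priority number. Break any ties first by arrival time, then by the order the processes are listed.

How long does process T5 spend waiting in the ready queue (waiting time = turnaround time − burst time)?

Timeline: | T1 0-3 | T3 3-9 | T2 9-10 | T5 10-12 | T4 12-22 |
Completion: T1=3  T2=10  T3=9  T4=22  T5=12
Waiting(T5) = turnaround − burst = 12 − 2 = 10

10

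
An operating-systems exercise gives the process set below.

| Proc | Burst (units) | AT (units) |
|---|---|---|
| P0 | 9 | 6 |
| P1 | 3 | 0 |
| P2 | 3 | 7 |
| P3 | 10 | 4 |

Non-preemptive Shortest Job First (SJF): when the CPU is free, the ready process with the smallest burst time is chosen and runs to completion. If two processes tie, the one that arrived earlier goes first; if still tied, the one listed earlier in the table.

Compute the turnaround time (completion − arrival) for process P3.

Schedule: | P1 0-3 | idle 3-4 | P3 4-14 | P2 14-17 | P0 17-26 |
Completion: P0=26  P1=3  P2=17  P3=14
Turnaround (C−A): P0=20  P1=3  P2=10  P3=10
Turnaround(P3) = completion − arrival = 14 − 4 = 10

10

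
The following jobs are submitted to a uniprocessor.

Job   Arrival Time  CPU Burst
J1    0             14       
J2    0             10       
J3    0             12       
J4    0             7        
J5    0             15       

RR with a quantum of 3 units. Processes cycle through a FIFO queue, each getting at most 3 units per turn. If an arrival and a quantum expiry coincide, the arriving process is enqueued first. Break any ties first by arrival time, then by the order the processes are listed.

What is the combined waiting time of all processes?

Timeline: | J1 0-3 | J2 3-6 | J3 6-9 | J4 9-12 | J5 12-15 | J1 15-18 | J2 18-21 | J3 21-24 | J4 24-27 | J5 27-30 | J1 30-33 | J2 33-36 | J3 36-39 | J4 39-40 | J5 40-43 | J1 43-46 | J2 46-47 | J3 47-50 | J5 50-53 | J1 53-55 | J5 55-58 |
Completion: J1=55  J2=47  J3=50  J4=40  J5=58
Turnaround (C−A): J1=55  J2=47  J3=50  J4=40  J5=58
Waiting = turnaround − burst: J1=41, J2=37, J3=38, J4=33, J5=43
Total waiting = 41 + 37 + 38 + 33 + 43 = 192

192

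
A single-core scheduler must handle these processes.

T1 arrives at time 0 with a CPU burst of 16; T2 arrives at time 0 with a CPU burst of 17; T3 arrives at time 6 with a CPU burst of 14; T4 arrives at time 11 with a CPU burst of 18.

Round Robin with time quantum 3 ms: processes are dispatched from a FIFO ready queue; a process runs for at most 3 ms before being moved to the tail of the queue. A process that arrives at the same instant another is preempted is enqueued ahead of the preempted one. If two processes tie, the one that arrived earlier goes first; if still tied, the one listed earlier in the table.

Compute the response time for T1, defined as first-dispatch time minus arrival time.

0

Gantt: | T1 0-3 | T2 3-6 | T1 6-9 | T3 9-12 | T2 12-15 | T1 15-18 | T4 18-21 | T3 21-24 | T2 24-27 | T1 27-30 | T4 30-33 | T3 33-36 | T2 36-39 | T1 39-42 | T4 42-45 | T3 45-48 | T2 48-51 | T1 51-52 | T4 52-55 | T3 55-57 | T2 57-59 | T4 59-65 |
Completion: T1=52  T2=59  T3=57  T4=65
Response(T1) = first start − arrival = 0 − 0 = 0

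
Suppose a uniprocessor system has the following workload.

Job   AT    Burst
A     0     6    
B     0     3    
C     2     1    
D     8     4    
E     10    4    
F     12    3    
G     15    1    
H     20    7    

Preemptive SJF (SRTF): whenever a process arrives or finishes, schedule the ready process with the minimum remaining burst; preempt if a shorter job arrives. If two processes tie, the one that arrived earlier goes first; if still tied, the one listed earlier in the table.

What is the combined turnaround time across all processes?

49

Timeline: | B 0-3 | C 3-4 | A 4-10 | D 10-14 | F 14-15 | G 15-16 | F 16-18 | E 18-22 | H 22-29 |
Completion: A=10  B=3  C=4  D=14  E=22  F=18  G=16  H=29
Turnaround = completion − arrival: A=10, B=3, C=2, D=6, E=12, F=6, G=1, H=9
Total turnaround = 10 + 3 + 2 + 6 + 12 + 6 + 1 + 9 = 49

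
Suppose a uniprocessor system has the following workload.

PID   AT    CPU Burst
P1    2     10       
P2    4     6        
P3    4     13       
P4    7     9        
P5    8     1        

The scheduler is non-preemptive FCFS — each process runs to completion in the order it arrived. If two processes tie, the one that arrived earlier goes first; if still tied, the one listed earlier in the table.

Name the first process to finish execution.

Schedule: | idle 0-2 | P1 2-12 | P2 12-18 | P3 18-31 | P4 31-40 | P5 40-41 |
Completion: P1=12  P2=18  P3=31  P4=40  P5=41
Finish order: P1 → P2 → P3 → P4 → P5

P1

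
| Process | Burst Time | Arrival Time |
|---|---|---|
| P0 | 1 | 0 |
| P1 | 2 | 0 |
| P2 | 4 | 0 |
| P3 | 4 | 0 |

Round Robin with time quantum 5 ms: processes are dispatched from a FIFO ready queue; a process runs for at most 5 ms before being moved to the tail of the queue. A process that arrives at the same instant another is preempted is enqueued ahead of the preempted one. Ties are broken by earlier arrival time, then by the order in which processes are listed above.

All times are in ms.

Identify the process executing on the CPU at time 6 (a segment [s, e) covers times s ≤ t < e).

P2

Schedule: | P0 0-1 | P1 1-3 | P2 3-7 | P3 7-11 |
Completion: P0=1  P1=3  P2=7  P3=11
Turnaround (C−A): P0=1  P1=3  P2=7  P3=11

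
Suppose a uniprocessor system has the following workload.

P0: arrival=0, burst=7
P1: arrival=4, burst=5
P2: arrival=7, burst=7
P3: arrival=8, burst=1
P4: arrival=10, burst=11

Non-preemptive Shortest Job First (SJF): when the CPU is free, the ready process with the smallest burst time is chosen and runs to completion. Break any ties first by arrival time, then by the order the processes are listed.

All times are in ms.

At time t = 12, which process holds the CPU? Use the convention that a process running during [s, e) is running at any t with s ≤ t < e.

Timeline: | P0 0-7 | P1 7-12 | P3 12-13 | P2 13-20 | P4 20-31 |
Completion: P0=7  P1=12  P2=20  P3=13  P4=31
Turnaround (C−A): P0=7  P1=8  P2=13  P3=5  P4=21

P3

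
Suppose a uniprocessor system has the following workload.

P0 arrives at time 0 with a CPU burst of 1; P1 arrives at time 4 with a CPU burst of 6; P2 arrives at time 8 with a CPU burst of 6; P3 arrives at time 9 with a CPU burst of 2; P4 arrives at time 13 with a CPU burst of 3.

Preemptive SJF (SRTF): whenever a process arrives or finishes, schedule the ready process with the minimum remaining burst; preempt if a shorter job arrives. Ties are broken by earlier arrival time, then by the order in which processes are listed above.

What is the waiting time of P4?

0

Schedule: | P0 0-1 | idle 1-4 | P1 4-10 | P3 10-12 | P2 12-13 | P4 13-16 | P2 16-21 |
Completion: P0=1  P1=10  P2=21  P3=12  P4=16
Turnaround (C−A): P0=1  P1=6  P2=13  P3=3  P4=3
Waiting(P4) = turnaround − burst = 3 − 3 = 0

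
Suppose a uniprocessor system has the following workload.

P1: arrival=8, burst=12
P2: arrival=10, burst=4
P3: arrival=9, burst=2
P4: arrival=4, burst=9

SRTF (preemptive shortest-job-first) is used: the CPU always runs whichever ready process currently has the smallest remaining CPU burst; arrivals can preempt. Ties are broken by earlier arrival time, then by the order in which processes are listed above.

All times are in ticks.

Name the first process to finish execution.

P3

Schedule: | idle 0-4 | P4 4-9 | P3 9-11 | P4 11-15 | P2 15-19 | P1 19-31 |
Completion: P1=31  P2=19  P3=11  P4=15
Finish order: P3 → P4 → P2 → P1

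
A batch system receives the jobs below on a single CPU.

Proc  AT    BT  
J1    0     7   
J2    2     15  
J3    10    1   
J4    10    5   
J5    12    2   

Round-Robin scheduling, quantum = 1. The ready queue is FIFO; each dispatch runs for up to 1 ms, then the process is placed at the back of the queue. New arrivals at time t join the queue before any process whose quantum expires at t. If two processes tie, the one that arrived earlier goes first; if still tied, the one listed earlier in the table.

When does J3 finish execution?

Timeline: | J1 0-2 | J2 2-3 | J1 3-4 | J2 4-5 | J1 5-6 | J2 6-7 | J1 7-8 | J2 8-9 | J1 9-10 | J2 10-11 | J3 11-12 | J4 12-13 | J1 13-14 | J2 14-15 | J5 15-16 | J4 16-17 | J2 17-18 | J5 18-19 | J4 19-20 | J2 20-21 | J4 21-22 | J2 22-23 | J4 23-24 | J2 24-30 |
Completion: J1=14  J2=30  J3=12  J4=24  J5=19

12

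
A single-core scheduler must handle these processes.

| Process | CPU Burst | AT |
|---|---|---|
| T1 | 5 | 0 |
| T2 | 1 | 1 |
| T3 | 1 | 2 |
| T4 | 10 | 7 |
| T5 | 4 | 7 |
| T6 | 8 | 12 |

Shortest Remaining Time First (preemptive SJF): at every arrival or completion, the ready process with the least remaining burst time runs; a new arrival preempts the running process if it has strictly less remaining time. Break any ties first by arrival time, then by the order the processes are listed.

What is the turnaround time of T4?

22

Schedule: | T1 0-1 | T2 1-2 | T3 2-3 | T1 3-7 | T5 7-11 | T4 11-12 | T6 12-20 | T4 20-29 |
Completion: T1=7  T2=2  T3=3  T4=29  T5=11  T6=20
Turnaround(T4) = completion − arrival = 29 − 7 = 22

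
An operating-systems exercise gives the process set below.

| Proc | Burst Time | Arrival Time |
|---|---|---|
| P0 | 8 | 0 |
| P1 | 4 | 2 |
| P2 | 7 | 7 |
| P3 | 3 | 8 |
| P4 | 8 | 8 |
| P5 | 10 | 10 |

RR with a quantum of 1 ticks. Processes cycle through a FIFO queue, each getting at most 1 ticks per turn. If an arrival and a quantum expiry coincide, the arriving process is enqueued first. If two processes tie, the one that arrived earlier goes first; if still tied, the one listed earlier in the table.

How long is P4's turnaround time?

Gantt: | P0 0-2 | P1 2-3 | P0 3-4 | P1 4-5 | P0 5-6 | P1 6-7 | P0 7-8 | P2 8-9 | P1 9-10 | P3 10-11 | P4 11-12 | P0 12-13 | P2 13-14 | P5 14-15 | P3 15-16 | P4 16-17 | P0 17-18 | P2 18-19 | P5 19-20 | P3 20-21 | P4 21-22 | P0 22-23 | P2 23-24 | P5 24-25 | P4 25-26 | P2 26-27 | P5 27-28 | P4 28-29 | P2 29-30 | P5 30-31 | P4 31-32 | P2 32-33 | P5 33-34 | P4 34-35 | P5 35-36 | P4 36-37 | P5 37-40 |
Completion: P0=23  P1=10  P2=33  P3=21  P4=37  P5=40
Turnaround (C−A): P0=23  P1=8  P2=26  P3=13  P4=29  P5=30
Turnaround(P4) = completion − arrival = 37 − 8 = 29

29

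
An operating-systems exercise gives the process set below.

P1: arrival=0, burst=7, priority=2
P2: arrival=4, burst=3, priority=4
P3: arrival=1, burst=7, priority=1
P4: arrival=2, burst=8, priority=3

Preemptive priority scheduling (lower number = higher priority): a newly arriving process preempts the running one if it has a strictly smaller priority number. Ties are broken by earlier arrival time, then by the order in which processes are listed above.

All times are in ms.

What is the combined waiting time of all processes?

37

Schedule: | P1 0-1 | P3 1-8 | P1 8-14 | P4 14-22 | P2 22-25 |
Completion: P1=14  P2=25  P3=8  P4=22
Waiting = turnaround − burst: P1=7, P2=18, P3=0, P4=12
Total waiting = 7 + 18 + 0 + 12 = 37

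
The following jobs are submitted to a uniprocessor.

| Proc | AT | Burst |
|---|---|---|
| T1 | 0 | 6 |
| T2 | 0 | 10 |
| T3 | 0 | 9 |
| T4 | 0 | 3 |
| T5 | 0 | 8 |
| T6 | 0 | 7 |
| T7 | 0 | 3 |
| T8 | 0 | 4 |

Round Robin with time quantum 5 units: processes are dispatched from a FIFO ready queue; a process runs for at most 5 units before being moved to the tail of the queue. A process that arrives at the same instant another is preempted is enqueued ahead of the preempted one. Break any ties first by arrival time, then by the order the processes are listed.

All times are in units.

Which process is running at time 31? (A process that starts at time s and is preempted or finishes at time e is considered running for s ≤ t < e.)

T8

Timeline: | T1 0-5 | T2 5-10 | T3 10-15 | T4 15-18 | T5 18-23 | T6 23-28 | T7 28-31 | T8 31-35 | T1 35-36 | T2 36-41 | T3 41-45 | T5 45-48 | T6 48-50 |
Completion: T1=36  T2=41  T3=45  T4=18  T5=48  T6=50  T7=31  T8=35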